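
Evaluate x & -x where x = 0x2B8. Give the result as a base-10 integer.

x = 1010111000 = 696
-x (two's complement) = …0101001000
AND   = 0000001000 = 8
(x & -x isolates the lowest set bit of x.)

8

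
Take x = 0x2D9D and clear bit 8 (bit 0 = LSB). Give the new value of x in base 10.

x = 10110110011101
bit 8 is currently 1; clear it via x & ~(1 << 8) = x & ~256
→ 10110010011101 = 11421

11421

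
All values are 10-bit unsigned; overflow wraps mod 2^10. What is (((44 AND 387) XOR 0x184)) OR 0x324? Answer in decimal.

932

44 = 0000101100
387 = 0110000011
→ AND → 0000000000 = 0
0x184 = 0110000100
→ XOR → 0110000100 = 388
0x324 = 1100100100
→ OR → 1110100100 = 932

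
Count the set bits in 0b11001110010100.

7

n = 11001110010100
Count the 1s: 1 + 1 + 1 + 1 + 1 + 1 + 1 = 7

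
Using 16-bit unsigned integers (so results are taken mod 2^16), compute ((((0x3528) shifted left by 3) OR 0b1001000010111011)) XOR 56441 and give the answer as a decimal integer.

25986

0x3528 = 0011010100101000
→ shifted left by 3 (mod 2^16) → 1010100101000000 = 43328
0b1001000010111011 = 1001000010111011
→ OR → 1011100111111011 = 47611
56441 = 1101110001111001
→ XOR → 0110010110000010 = 25986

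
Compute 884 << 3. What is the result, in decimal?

884 = 0001101110100
shift left by 3 → 1101110100000 = 7072
(equivalently, 884 × 2^3 = 884 × 8)

7072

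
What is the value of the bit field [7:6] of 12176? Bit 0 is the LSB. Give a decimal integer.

2

v = 10111110010000
Shift right by 6: 10111110
Mask low 2 bits: 10 = 2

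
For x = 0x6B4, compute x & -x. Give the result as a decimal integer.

x = 11010110100 = 1716
-x (two's complement) = …00101001100
AND   = 00000000100 = 4
(x & -x isolates the lowest set bit of x.)

4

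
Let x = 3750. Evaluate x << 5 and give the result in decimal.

120000

3750 = 00000111010100110
shift left by 5 → 11101010011000000 = 120000
(equivalently, 3750 × 2^5 = 3750 × 32)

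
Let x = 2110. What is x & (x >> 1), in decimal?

x = 100000111110 = 2110
x>>1 = 010000011111
AND  = 000000011110 = 30
(x & (x >> 1) has a 1 wherever x has two consecutive 1 bits.)

30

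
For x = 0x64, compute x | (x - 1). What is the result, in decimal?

103

x = 1100100 = 100
x - 1 = 1100011
OR    = 1100111 = 103
(x | (x - 1) sets all bits below the lowest set bit.)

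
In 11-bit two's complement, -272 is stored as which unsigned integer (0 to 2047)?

1776

272 in 11 bits: 00100010000
Invert: 11011101111
Add 1:  11011110000 = 1776
(Check: 2^11 - 272 = 2048 - 272 = 1776.)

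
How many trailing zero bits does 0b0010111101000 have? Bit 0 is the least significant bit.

3

0b0010111101000 = 10111101000
Trailing zeros: 3, so the lowest set bit is bit 3 (value 8).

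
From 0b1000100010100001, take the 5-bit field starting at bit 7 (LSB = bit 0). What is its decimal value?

17

v = 1000100010100001
Shift right by 7: 100010001
Mask low 5 bits: 10001 = 17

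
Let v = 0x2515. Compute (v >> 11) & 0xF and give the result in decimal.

4

v = 010010100010101
Shift right by 11: 0100
Mask low 4 bits: 0100 = 4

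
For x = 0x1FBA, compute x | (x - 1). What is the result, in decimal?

8123

x = 1111110111010 = 8122
x - 1 = 1111110111001
OR    = 1111110111011 = 8123
(x | (x - 1) sets all bits below the lowest set bit.)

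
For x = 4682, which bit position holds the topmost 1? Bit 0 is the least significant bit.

4682 = 1001001001010
The topmost 1 is at position 12 (since 2^12 = 4096 ≤ 4682 < 8192).

12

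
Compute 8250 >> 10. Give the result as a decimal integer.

8250 = 10000000111010
shift right by 10 → 00000000001000 = 8
(equivalently, floor(8250 / 1024))

8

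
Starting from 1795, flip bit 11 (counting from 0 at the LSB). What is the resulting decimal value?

3843

x = 011100000011
bit 11 is currently 0; toggle it via x ^ (1 << 11) = x ^ 2048
→ 111100000011 = 3843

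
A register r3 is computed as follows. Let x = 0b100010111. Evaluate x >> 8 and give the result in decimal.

x = 100010111
shift right by 8 → 000000001 = 1
(equivalently, floor(279 / 256))

1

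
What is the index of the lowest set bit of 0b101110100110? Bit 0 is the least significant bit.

0b101110100110 = 101110100110
Trailing zeros: 1, so the lowest set bit is bit 1 (value 2).

1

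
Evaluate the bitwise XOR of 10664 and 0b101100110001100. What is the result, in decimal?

28708

10664 = 010100110101000
b = 101100110001100
XOR → 111000000100100 = 28708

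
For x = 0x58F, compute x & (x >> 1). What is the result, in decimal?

135

x = 10110001111 = 1423
x>>1 = 01011000111
AND  = 00010000111 = 135
(x & (x >> 1) has a 1 wherever x has two consecutive 1 bits.)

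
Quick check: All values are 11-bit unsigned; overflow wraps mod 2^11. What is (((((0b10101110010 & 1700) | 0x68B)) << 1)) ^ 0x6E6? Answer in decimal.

0b10101110010 = 10101110010
1700 = 11010100100
→ & → 10000100000 = 1056
0x68B = 11010001011
→ | → 11010101011 = 1707
→ << 1 (mod 2^11) → 10101010110 = 1366
0x6E6 = 11011100110
→ ^ → 01110110000 = 944

944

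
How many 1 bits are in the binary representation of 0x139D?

0x139D = 1001110011101
Count the 1s: 1 + 1 + 1 + 1 + 1 + 1 + 1 + 1 = 8

8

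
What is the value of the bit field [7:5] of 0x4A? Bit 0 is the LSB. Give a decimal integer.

2

v = 0000001001010
Shift right by 5: 00000010
Mask low 3 bits: 010 = 2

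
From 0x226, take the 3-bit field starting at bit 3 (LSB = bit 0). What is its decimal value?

4

v = 01000100110
Shift right by 3: 01000100
Mask low 3 bits: 100 = 4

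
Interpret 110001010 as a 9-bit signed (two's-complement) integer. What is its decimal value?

-118

pattern = 110001010 (MSB is 1 ⇒ negative)
Invert: 001110101, add 1 → 001110110 = 118, so the value is -118.
(Equivalently: 394 - 2^9 = 394 - 512 = -118.)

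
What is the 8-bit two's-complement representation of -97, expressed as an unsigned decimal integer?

97 in 8 bits: 01100001
Invert: 10011110
Add 1:  10011111 = 159
(Check: 2^8 - 97 = 256 - 97 = 159.)

159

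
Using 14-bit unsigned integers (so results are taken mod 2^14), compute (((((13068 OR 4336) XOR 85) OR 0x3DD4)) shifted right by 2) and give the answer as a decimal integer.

13068 = 11001100001100
4336 = 01000011110000
→ OR → 11001111111100 = 13308
85 = 00000001010101
→ XOR → 11001110101001 = 13225
0x3DD4 = 11110111010100
→ OR → 11111111111101 = 16381
→ shifted right by 2 → 00111111111111 = 4095

4095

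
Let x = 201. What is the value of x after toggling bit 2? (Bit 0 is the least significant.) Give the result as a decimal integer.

205

x = 0000011001001
bit 2 is currently 0; toggle it via x ^ (1 << 2) = x ^ 4
→ 0000011001101 = 205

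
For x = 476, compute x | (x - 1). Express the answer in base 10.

x = 111011100 = 476
x - 1 = 111011011
OR    = 111011111 = 479
(x | (x - 1) sets all bits below the lowest set bit.)

479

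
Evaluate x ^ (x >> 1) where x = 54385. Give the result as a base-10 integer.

48713

x = 1101010001110001 = 54385
x>>1 = 0110101000111000
XOR  = 1011111001001001 = 48713
(x ^ (x >> 1) gives the standard binary-reflected Gray code of x.)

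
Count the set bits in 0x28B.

0x28B = 1010001011
Count the 1s: 1 + 1 + 1 + 1 + 1 = 5

5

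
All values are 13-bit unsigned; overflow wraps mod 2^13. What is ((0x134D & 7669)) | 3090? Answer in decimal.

0x134D = 1001101001101
7669 = 1110111110101
→ & → 1000101000101 = 4421
3090 = 0110000010010
→ | → 1110101010111 = 7511

7511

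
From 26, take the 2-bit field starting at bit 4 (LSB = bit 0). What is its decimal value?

v = 000011010
Shift right by 4: 00001
Mask low 2 bits: 01 = 1

1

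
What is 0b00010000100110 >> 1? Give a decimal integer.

x = 10000100110
shift right by 1 → 01000010011 = 531
(equivalently, floor(1062 / 2))

531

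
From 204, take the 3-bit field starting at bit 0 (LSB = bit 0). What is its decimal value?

v = 11001100
Shift right by 0: 11001100
Mask low 3 bits: 100 = 4

4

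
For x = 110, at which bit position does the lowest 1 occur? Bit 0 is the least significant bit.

110 = 1101110
Trailing zeros: 1, so the lowest set bit is bit 1 (value 2).

1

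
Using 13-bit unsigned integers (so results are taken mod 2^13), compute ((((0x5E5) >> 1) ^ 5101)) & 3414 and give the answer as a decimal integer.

278

0x5E5 = 0010111100101
→ >> 1 → 0001011110010 = 754
5101 = 1001111101101
→ ^ → 1000100011111 = 4383
3414 = 0110101010110
→ & → 0000100010110 = 278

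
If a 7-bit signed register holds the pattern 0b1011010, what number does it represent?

-38

pattern = 1011010 (MSB is 1 ⇒ negative)
Invert: 0100101, add 1 → 0100110 = 38, so the value is -38.
(Equivalently: 90 - 2^7 = 90 - 128 = -38.)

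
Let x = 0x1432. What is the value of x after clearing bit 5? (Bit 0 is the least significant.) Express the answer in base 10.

x = 01010000110010
bit 5 is currently 1; clear it via x & ~(1 << 5) = x & ~32
→ 01010000010010 = 5138

5138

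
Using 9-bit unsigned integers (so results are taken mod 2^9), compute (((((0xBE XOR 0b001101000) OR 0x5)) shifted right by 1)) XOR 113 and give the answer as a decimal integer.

0xBE = 010111110
0b001101000 = 001101000
→ XOR → 011010110 = 214
0x5 = 000000101
→ OR → 011010111 = 215
→ shifted right by 1 → 001101011 = 107
113 = 001110001
→ XOR → 000011010 = 26

26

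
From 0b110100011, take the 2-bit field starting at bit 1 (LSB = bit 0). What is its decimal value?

v = 110100011
Shift right by 1: 11010001
Mask low 2 bits: 01 = 1

1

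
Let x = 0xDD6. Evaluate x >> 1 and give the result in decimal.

0xDD6 = 110111010110
shift right by 1 → 011011101011 = 1771
(equivalently, floor(3542 / 2))

1771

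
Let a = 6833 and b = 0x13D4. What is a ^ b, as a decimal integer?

2405

6833 = 1101010110001
0x13D4 = 1001111010100
XOR → 0100101100101 = 2405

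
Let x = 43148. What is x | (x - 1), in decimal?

x = 1010100010001100 = 43148
x - 1 = 1010100010001011
OR    = 1010100010001111 = 43151
(x | (x - 1) sets all bits below the lowest set bit.)

43151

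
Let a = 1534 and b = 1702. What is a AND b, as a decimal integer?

1190

1534 = 10111111110
1702 = 11010100110
AND → 10010100110 = 1190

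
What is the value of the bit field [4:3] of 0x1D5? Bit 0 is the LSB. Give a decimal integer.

v = 0111010101
Shift right by 3: 0111010
Mask low 2 bits: 10 = 2

2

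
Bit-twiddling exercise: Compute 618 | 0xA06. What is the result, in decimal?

2670

618 = 001001101010
0xA06 = 101000000110
 OR → 101001101110 = 2670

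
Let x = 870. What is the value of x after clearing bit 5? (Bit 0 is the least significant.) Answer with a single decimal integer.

x = 1101100110
bit 5 is currently 1; clear it via x & ~(1 << 5) = x & ~32
→ 1101000110 = 838

838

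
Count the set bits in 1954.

1954 = 11110100010
Count the 1s: 1 + 1 + 1 + 1 + 1 + 1 = 6

6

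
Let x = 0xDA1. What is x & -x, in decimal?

1

x = 110110100001 = 3489
-x (two's complement) = …001001011111
AND   = 000000000001 = 1
(x & -x isolates the lowest set bit of x.)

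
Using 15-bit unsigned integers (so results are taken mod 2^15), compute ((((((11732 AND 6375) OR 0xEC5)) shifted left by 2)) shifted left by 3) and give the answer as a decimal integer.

11732 = 010110111010100
6375 = 001100011100111
→ AND → 000100011000100 = 2244
0xEC5 = 000111011000101
→ OR → 000111011000101 = 3781
→ shifted left by 2 (mod 2^15) → 011101100010100 = 15124
→ shifted left by 3 (mod 2^15) → 101100010100000 = 22688

22688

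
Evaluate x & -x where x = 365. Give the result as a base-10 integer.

x = 101101101 = 365
-x (two's complement) = …010010011
AND   = 000000001 = 1
(x & -x isolates the lowest set bit of x.)

1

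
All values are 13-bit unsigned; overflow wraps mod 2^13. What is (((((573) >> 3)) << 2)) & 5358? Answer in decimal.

573 = 0001000111101
→ >> 3 → 0000001000111 = 71
→ << 2 (mod 2^13) → 0000100011100 = 284
5358 = 1010011101110
→ & → 0000000001100 = 12

12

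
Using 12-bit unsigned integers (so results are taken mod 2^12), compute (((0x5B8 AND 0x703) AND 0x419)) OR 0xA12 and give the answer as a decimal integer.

3602

0x5B8 = 010110111000
0x703 = 011100000011
→ AND → 010100000000 = 1280
0x419 = 010000011001
→ AND → 010000000000 = 1024
0xA12 = 101000010010
→ OR → 111000010010 = 3602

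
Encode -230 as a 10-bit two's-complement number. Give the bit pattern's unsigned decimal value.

230 in 10 bits: 0011100110
Invert: 1100011001
Add 1:  1100011010 = 794
(Check: 2^10 - 230 = 1024 - 230 = 794.)

794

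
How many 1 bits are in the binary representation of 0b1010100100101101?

8

n = 1010100100101101
Count the 1s: 1 + 1 + 1 + 1 + 1 + 1 + 1 + 1 = 8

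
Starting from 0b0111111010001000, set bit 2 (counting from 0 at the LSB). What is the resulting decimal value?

32396

x = 0111111010001000
bit 2 is currently 0; set it via x | (1 << 2) = x | 4
→ 0111111010001100 = 32396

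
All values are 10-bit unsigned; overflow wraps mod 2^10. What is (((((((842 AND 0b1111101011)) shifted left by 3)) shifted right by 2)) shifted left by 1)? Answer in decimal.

842 = 1101001010
0b1111101011 = 1111101011
→ AND → 1101001010 = 842
→ shifted left by 3 (mod 2^10) → 1001010000 = 592
→ shifted right by 2 → 0010010100 = 148
→ shifted left by 1 (mod 2^10) → 0100101000 = 296

296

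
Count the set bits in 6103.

6103 = 1011111010111
Count the 1s: 1 + 1 + 1 + 1 + 1 + 1 + 1 + 1 + 1 + 1 = 10

10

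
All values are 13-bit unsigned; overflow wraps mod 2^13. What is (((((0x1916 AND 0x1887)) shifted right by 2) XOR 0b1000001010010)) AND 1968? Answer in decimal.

1552

0x1916 = 1100100010110
0x1887 = 1100010000111
→ AND → 1100000000110 = 6150
→ shifted right by 2 → 0011000000001 = 1537
0b1000001010010 = 1000001010010
→ XOR → 1011001010011 = 5715
1968 = 0011110110000
→ AND → 0011000010000 = 1552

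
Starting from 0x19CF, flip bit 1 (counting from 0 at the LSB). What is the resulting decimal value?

6605

x = 1100111001111
bit 1 is currently 1; toggle it via x ^ (1 << 1) = x ^ 2
→ 1100111001101 = 6605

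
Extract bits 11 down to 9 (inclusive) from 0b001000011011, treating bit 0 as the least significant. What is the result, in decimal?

v = 001000011011
Shift right by 9: 001
Mask low 3 bits: 001 = 1

1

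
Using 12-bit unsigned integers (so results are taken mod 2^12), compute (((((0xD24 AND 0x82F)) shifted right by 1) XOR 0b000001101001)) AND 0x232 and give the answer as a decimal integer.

50

0xD24 = 110100100100
0x82F = 100000101111
→ AND → 100000100100 = 2084
→ shifted right by 1 → 010000010010 = 1042
0b000001101001 = 000001101001
→ XOR → 010001111011 = 1147
0x232 = 001000110010
→ AND → 000000110010 = 50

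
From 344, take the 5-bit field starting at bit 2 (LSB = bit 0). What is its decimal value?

22

v = 101011000
Shift right by 2: 1010110
Mask low 5 bits: 10110 = 22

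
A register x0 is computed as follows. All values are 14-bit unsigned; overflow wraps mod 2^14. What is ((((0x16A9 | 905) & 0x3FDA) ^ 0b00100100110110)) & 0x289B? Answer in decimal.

2202

0x16A9 = 01011010101001
905 = 00001110001001
→ | → 01011110101001 = 6057
0x3FDA = 11111111011010
→ & → 01011110001000 = 6024
0b00100100110110 = 00100100110110
→ ^ → 01111010111110 = 7870
0x289B = 10100010011011
→ & → 00100010011010 = 2202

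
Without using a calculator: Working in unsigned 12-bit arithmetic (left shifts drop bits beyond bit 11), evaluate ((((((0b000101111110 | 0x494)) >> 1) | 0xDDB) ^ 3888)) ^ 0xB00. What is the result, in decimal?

0b000101111110 = 000101111110
0x494 = 010010010100
→ | → 010111111110 = 1534
→ >> 1 → 001011111111 = 767
0xDDB = 110111011011
→ | → 111111111111 = 4095
3888 = 111100110000
→ ^ → 000011001111 = 207
0xB00 = 101100000000
→ ^ → 101111001111 = 3023

3023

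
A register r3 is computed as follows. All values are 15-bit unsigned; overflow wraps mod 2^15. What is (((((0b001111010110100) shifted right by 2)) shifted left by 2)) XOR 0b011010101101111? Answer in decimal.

0b001111010110100 = 001111010110100
→ shifted right by 2 → 000011110101101 = 1965
→ shifted left by 2 (mod 2^15) → 001111010110100 = 7860
0b011010101101111 = 011010101101111
→ XOR → 010101111011011 = 11227

11227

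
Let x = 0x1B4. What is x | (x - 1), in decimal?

439

x = 110110100 = 436
x - 1 = 110110011
OR    = 110110111 = 439
(x | (x - 1) sets all bits below the lowest set bit.)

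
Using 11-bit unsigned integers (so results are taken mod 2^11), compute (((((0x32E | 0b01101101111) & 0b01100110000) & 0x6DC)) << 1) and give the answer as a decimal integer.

0x32E = 01100101110
0b01101101111 = 01101101111
→ | → 01101101111 = 879
0b01100110000 = 01100110000
→ & → 01100100000 = 800
0x6DC = 11011011100
→ & → 01000000000 = 512
→ << 1 (mod 2^11) → 10000000000 = 1024

1024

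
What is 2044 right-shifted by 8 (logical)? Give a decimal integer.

7

2044 = 11111111100
shift right by 8 → 00000000111 = 7
(equivalently, floor(2044 / 256))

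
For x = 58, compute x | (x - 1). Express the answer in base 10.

59

x = 111010 = 58
x - 1 = 111001
OR    = 111011 = 59
(x | (x - 1) sets all bits below the lowest set bit.)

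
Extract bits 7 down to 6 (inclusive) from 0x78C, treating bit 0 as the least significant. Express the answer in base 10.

2

v = 11110001100
Shift right by 6: 11110
Mask low 2 bits: 10 = 2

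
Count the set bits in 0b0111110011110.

n = 111110011110
Count the 1s: 1 + 1 + 1 + 1 + 1 + 1 + 1 + 1 + 1 = 9

9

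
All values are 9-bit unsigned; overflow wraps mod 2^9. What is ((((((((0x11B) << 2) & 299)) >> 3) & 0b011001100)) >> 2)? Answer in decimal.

0x11B = 100011011
→ << 2 (mod 2^9) → 001101100 = 108
299 = 100101011
→ & → 000101000 = 40
→ >> 3 → 000000101 = 5
0b011001100 = 011001100
→ & → 000000100 = 4
→ >> 2 → 000000001 = 1

1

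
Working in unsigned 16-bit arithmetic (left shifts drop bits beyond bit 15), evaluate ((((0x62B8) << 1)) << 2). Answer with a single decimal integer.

0x62B8 = 0110001010111000
→ << 1 (mod 2^16) → 1100010101110000 = 50544
→ << 2 (mod 2^16) → 0001010111000000 = 5568

5568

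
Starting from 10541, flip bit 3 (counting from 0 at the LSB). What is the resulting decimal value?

x = 10100100101101
bit 3 is currently 1; toggle it via x ^ (1 << 3) = x ^ 8
→ 10100100100101 = 10533

10533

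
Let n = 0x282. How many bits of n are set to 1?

3

0x282 = 1010000010
Count the 1s: 1 + 1 + 1 = 3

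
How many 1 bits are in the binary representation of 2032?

2032 = 11111110000
Count the 1s: 1 + 1 + 1 + 1 + 1 + 1 + 1 = 7

7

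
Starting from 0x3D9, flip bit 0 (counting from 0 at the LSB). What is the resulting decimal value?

984

x = 001111011001
bit 0 is currently 1; toggle it via x ^ (1 << 0) = x ^ 1
→ 001111011000 = 984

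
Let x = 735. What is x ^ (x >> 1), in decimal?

944

x = 1011011111 = 735
x>>1 = 0101101111
XOR  = 1110110000 = 944
(x ^ (x >> 1) gives the standard binary-reflected Gray code of x.)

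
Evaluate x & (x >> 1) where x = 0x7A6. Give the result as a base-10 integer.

x = 11110100110 = 1958
x>>1 = 01111010011
AND  = 01110000010 = 898
(x & (x >> 1) has a 1 wherever x has two consecutive 1 bits.)

898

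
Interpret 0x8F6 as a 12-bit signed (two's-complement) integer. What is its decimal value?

-1802

pattern = 100011110110 (MSB is 1 ⇒ negative)
Invert: 011100001001, add 1 → 011100001010 = 1802, so the value is -1802.
(Equivalently: 2294 - 2^12 = 2294 - 4096 = -1802.)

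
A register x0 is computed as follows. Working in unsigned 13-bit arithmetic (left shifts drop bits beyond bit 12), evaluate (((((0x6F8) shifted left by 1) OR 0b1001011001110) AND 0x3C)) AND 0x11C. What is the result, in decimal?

0x6F8 = 0011011111000
→ shifted left by 1 (mod 2^13) → 0110111110000 = 3568
0b1001011001110 = 1001011001110
→ OR → 1111111111110 = 8190
0x3C = 0000000111100
→ AND → 0000000111100 = 60
0x11C = 0000100011100
→ AND → 0000000011100 = 28

28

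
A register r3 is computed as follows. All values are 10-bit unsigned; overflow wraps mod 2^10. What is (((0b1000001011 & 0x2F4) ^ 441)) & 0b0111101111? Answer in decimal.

0b1000001011 = 1000001011
0x2F4 = 1011110100
→ & → 1000000000 = 512
441 = 0110111001
→ ^ → 1110111001 = 953
0b0111101111 = 0111101111
→ & → 0110101001 = 425

425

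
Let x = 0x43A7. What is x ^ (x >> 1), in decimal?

x = 100001110100111 = 17319
x>>1 = 010000111010011
XOR  = 110001001110100 = 25204
(x ^ (x >> 1) gives the standard binary-reflected Gray code of x.)

25204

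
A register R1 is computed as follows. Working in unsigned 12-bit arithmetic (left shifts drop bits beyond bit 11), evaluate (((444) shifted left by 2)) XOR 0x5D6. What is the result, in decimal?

444 = 000110111100
→ shifted left by 2 (mod 2^12) → 011011110000 = 1776
0x5D6 = 010111010110
→ XOR → 001100100110 = 806

806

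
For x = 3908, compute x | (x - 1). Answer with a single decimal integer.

3911

x = 111101000100 = 3908
x - 1 = 111101000011
OR    = 111101000111 = 3911
(x | (x - 1) sets all bits below the lowest set bit.)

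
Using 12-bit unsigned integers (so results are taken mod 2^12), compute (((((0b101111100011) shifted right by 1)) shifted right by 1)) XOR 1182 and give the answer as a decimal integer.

0b101111100011 = 101111100011
→ shifted right by 1 → 010111110001 = 1521
→ shifted right by 1 → 001011111000 = 760
1182 = 010010011110
→ XOR → 011001100110 = 1638

1638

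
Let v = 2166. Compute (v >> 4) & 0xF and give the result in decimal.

7

v = 000100001110110
Shift right by 4: 00010000111
Mask low 4 bits: 0111 = 7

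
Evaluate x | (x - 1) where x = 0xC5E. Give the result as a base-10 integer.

3167

x = 110001011110 = 3166
x - 1 = 110001011101
OR    = 110001011111 = 3167
(x | (x - 1) sets all bits below the lowest set bit.)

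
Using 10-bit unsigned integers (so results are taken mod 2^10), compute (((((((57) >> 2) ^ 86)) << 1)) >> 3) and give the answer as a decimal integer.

22

57 = 0000111001
→ >> 2 → 0000001110 = 14
86 = 0001010110
→ ^ → 0001011000 = 88
→ << 1 (mod 2^10) → 0010110000 = 176
→ >> 3 → 0000010110 = 22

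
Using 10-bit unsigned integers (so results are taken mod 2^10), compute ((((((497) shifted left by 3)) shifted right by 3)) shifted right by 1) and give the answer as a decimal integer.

497 = 0111110001
→ shifted left by 3 (mod 2^10) → 1110001000 = 904
→ shifted right by 3 → 0001110001 = 113
→ shifted right by 1 → 0000111000 = 56

56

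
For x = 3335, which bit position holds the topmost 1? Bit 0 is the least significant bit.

11

3335 = 110100000111
The topmost 1 is at position 11 (since 2^11 = 2048 ≤ 3335 < 4096).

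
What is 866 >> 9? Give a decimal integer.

1

866 = 1101100010
shift right by 9 → 0000000001 = 1
(equivalently, floor(866 / 512))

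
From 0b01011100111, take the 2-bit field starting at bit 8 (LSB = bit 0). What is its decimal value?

v = 01011100111
Shift right by 8: 010
Mask low 2 bits: 10 = 2

2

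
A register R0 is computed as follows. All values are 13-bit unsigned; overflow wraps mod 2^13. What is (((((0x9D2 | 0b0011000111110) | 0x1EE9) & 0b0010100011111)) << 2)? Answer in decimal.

0x9D2 = 0100111010010
0b0011000111110 = 0011000111110
→ | → 0111111111110 = 4094
0x1EE9 = 1111011101001
→ | → 1111111111111 = 8191
0b0010100011111 = 0010100011111
→ & → 0010100011111 = 1311
→ << 2 (mod 2^13) → 1010001111100 = 5244

5244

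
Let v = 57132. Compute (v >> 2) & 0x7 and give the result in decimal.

v = 1101111100101100
Shift right by 2: 11011111001011
Mask low 3 bits: 011 = 3

3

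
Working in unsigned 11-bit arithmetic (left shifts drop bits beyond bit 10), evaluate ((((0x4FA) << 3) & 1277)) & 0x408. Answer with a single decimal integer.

0x4FA = 10011111010
→ << 3 (mod 2^11) → 11111010000 = 2000
1277 = 10011111101
→ & → 10011010000 = 1232
0x408 = 10000001000
→ & → 10000000000 = 1024

1024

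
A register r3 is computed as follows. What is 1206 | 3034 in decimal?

1206 = 010010110110
3034 = 101111011010
 OR → 111111111110 = 4094

4094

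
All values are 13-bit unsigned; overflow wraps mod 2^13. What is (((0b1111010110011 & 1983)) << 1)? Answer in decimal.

0b1111010110011 = 1111010110011
1983 = 0011110111111
→ & → 0011010110011 = 1715
→ << 1 (mod 2^13) → 0110101100110 = 3430

3430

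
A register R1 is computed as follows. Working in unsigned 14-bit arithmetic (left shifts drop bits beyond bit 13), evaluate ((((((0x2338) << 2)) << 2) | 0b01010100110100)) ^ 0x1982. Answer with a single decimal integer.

0x2338 = 10001100111000
→ << 2 (mod 2^14) → 00110011100000 = 3296
→ << 2 (mod 2^14) → 11001110000000 = 13184
0b01010100110100 = 01010100110100
→ | → 11011110110100 = 14260
0x1982 = 01100110000010
→ ^ → 10111000110110 = 11830

11830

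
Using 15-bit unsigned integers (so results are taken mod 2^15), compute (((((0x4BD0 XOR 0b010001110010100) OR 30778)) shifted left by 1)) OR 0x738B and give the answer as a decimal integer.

29695

0x4BD0 = 100101111010000
0b010001110010100 = 010001110010100
→ XOR → 110100001000100 = 26692
30778 = 111100000111010
→ OR → 111100001111110 = 30846
→ shifted left by 1 (mod 2^15) → 111000011111100 = 28924
0x738B = 111001110001011
→ OR → 111001111111111 = 29695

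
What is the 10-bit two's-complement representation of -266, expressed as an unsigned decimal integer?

758

266 in 10 bits: 0100001010
Invert: 1011110101
Add 1:  1011110110 = 758
(Check: 2^10 - 266 = 1024 - 266 = 758.)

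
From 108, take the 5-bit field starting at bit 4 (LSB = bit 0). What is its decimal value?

v = 001101100
Shift right by 4: 00110
Mask low 5 bits: 00110 = 6

6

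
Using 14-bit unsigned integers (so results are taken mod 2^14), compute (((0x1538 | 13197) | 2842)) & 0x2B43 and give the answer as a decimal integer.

0x1538 = 01010100111000
13197 = 11001110001101
→ | → 11011110111101 = 14269
2842 = 00101100011010
→ | → 11111110111111 = 16319
0x2B43 = 10101101000011
→ & → 10101100000011 = 11011

11011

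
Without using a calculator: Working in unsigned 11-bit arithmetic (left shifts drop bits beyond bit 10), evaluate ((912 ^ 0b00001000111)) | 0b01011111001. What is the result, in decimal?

912 = 01110010000
0b00001000111 = 00001000111
→ ^ → 01111010111 = 983
0b01011111001 = 01011111001
→ | → 01111111111 = 1023

1023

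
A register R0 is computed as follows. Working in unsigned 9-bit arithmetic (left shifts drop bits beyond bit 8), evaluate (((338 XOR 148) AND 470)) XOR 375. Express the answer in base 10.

338 = 101010010
148 = 010010100
→ XOR → 111000110 = 454
470 = 111010110
→ AND → 111000110 = 454
375 = 101110111
→ XOR → 010110001 = 177

177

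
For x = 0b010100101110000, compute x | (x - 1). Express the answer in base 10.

x = 10100101110000 = 10608
x - 1 = 10100101101111
OR    = 10100101111111 = 10623
(x | (x - 1) sets all bits below the lowest set bit.)

10623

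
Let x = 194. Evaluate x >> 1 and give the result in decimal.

194 = 11000010
shift right by 1 → 01100001 = 97
(equivalently, floor(194 / 2))

97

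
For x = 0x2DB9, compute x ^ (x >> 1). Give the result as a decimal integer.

x = 10110110111001 = 11705
x>>1 = 01011011011100
XOR  = 11101101100101 = 15205
(x ^ (x >> 1) gives the standard binary-reflected Gray code of x.)

15205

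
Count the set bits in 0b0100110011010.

6

n = 100110011010
Count the 1s: 1 + 1 + 1 + 1 + 1 + 1 = 6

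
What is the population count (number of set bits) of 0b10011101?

5

n = 10011101
Count the 1s: 1 + 1 + 1 + 1 + 1 = 5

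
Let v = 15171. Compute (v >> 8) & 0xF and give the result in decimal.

11

v = 11101101000011
Shift right by 8: 111011
Mask low 4 bits: 1011 = 11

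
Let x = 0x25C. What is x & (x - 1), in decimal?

600

x = 1001011100 = 604
x - 1 = 1001011011
AND   = 1001011000 = 600
(x & (x - 1) clears the lowest set bit of x.)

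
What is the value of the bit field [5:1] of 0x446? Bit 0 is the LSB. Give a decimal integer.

v = 00010001000110
Shift right by 1: 0001000100011
Mask low 5 bits: 00011 = 3

3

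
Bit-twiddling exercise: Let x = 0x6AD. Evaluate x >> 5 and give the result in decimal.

0x6AD = 11010101101
shift right by 5 → 00000110101 = 53
(equivalently, floor(1709 / 32))

53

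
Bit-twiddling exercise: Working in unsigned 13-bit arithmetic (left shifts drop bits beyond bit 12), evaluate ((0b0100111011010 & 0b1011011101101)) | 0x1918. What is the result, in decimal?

6616

0b0100111011010 = 0100111011010
0b1011011101101 = 1011011101101
→ & → 0000011001000 = 200
0x1918 = 1100100011000
→ | → 1100111011000 = 6616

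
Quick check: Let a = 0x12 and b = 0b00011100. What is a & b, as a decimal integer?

0x12 = 10010
b = 11100
AND → 10000 = 16

16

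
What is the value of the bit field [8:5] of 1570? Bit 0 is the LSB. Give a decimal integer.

1

v = 0011000100010
Shift right by 5: 00110001
Mask low 4 bits: 0001 = 1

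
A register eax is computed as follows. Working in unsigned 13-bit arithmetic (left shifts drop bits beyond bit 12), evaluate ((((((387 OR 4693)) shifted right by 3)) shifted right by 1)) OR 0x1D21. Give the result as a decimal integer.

7485

387 = 0000110000011
4693 = 1001001010101
→ OR → 1001111010111 = 5079
→ shifted right by 3 → 0001001111010 = 634
→ shifted right by 1 → 0000100111101 = 317
0x1D21 = 1110100100001
→ OR → 1110100111101 = 7485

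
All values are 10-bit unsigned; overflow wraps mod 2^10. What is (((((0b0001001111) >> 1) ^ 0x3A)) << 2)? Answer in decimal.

0b0001001111 = 0001001111
→ >> 1 → 0000100111 = 39
0x3A = 0000111010
→ ^ → 0000011101 = 29
→ << 2 (mod 2^10) → 0001110100 = 116

116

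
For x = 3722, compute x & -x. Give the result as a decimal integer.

x = 111010001010 = 3722
-x (two's complement) = …000101110110
AND   = 000000000010 = 2
(x & -x isolates the lowest set bit of x.)

2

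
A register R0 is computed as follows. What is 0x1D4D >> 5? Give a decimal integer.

234

0x1D4D = 1110101001101
shift right by 5 → 0000011101010 = 234
(equivalently, floor(7501 / 32))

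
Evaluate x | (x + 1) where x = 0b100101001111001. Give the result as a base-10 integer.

19067

x = 100101001111001 = 19065
x + 1 = 100101001111010
OR    = 100101001111011 = 19067
(x | (x + 1) sets the lowest cleared bit.)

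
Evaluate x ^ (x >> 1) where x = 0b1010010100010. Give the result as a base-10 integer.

x = 1010010100010 = 5282
x>>1 = 0101001010001
XOR  = 1111011110011 = 7923
(x ^ (x >> 1) gives the standard binary-reflected Gray code of x.)

7923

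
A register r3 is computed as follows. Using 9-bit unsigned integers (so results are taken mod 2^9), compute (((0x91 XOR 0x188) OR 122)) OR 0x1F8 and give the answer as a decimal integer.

0x91 = 010010001
0x188 = 110001000
→ XOR → 100011001 = 281
122 = 001111010
→ OR → 101111011 = 379
0x1F8 = 111111000
→ OR → 111111011 = 507

507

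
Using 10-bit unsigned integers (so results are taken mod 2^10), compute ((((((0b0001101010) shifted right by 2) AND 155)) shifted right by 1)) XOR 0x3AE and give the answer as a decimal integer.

931

0b0001101010 = 0001101010
→ shifted right by 2 → 0000011010 = 26
155 = 0010011011
→ AND → 0000011010 = 26
→ shifted right by 1 → 0000001101 = 13
0x3AE = 1110101110
→ XOR → 1110100011 = 931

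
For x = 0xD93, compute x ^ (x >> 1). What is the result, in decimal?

2906

x = 110110010011 = 3475
x>>1 = 011011001001
XOR  = 101101011010 = 2906
(x ^ (x >> 1) gives the standard binary-reflected Gray code of x.)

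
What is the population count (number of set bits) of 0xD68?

0xD68 = 110101101000
Count the 1s: 1 + 1 + 1 + 1 + 1 + 1 = 6

6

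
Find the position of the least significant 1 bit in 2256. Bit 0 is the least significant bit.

4

2256 = 100011010000
Trailing zeros: 4, so the lowest set bit is bit 4 (value 16).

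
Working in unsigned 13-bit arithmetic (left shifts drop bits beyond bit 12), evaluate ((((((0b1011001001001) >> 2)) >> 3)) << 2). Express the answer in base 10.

712

0b1011001001001 = 1011001001001
→ >> 2 → 0010110010010 = 1426
→ >> 3 → 0000010110010 = 178
→ << 2 (mod 2^13) → 0001011001000 = 712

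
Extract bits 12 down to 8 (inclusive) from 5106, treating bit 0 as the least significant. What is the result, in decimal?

19

v = 1001111110010
Shift right by 8: 10011
Mask low 5 bits: 10011 = 19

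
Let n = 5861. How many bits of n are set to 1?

8

5861 = 1011011100101
Count the 1s: 1 + 1 + 1 + 1 + 1 + 1 + 1 + 1 = 8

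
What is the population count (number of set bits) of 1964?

1964 = 11110101100
Count the 1s: 1 + 1 + 1 + 1 + 1 + 1 + 1 = 7

7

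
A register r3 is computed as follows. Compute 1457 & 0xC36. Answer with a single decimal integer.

1072

1457 = 010110110001
0xC36 = 110000110110
AND → 010000110000 = 1072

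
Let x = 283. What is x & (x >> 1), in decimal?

9

x = 100011011 = 283
x>>1 = 010001101
AND  = 000001001 = 9
(x & (x >> 1) has a 1 wherever x has two consecutive 1 bits.)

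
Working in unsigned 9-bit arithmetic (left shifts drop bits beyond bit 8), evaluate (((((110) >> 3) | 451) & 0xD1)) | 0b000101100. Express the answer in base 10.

110 = 001101110
→ >> 3 → 000001101 = 13
451 = 111000011
→ | → 111001111 = 463
0xD1 = 011010001
→ & → 011000001 = 193
0b000101100 = 000101100
→ | → 011101101 = 237

237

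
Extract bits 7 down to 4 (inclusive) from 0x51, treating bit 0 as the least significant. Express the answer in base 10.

5

v = 001010001
Shift right by 4: 00101
Mask low 4 bits: 0101 = 5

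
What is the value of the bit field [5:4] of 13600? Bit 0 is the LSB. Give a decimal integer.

v = 11010100100000
Shift right by 4: 1101010010
Mask low 2 bits: 10 = 2

2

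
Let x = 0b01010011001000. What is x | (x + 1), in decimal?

5321

x = 1010011001000 = 5320
x + 1 = 1010011001001
OR    = 1010011001001 = 5321
(x | (x + 1) sets the lowest cleared bit.)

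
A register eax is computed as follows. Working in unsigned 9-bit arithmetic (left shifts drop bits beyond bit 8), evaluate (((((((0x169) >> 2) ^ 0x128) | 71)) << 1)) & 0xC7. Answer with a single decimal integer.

0x169 = 101101001
→ >> 2 → 001011010 = 90
0x128 = 100101000
→ ^ → 101110010 = 370
71 = 001000111
→ | → 101110111 = 375
→ << 1 (mod 2^9) → 011101110 = 238
0xC7 = 011000111
→ & → 011000110 = 198

198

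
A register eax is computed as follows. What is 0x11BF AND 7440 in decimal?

4368

0x11BF = 1000110111111
7440 = 1110100010000
AND → 1000100010000 = 4368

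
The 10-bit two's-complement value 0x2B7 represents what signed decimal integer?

pattern = 1010110111 (MSB is 1 ⇒ negative)
Invert: 0101001000, add 1 → 0101001001 = 329, so the value is -329.
(Equivalently: 695 - 2^10 = 695 - 1024 = -329.)

-329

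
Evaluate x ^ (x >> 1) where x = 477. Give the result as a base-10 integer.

307

x = 111011101 = 477
x>>1 = 011101110
XOR  = 100110011 = 307
(x ^ (x >> 1) gives the standard binary-reflected Gray code of x.)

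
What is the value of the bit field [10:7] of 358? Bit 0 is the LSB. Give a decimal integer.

v = 00101100110
Shift right by 7: 0010
Mask low 4 bits: 0010 = 2

2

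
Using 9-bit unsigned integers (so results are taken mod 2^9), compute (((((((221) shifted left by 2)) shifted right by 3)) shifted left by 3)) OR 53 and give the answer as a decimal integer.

221 = 011011101
→ shifted left by 2 (mod 2^9) → 101110100 = 372
→ shifted right by 3 → 000101110 = 46
→ shifted left by 3 (mod 2^9) → 101110000 = 368
53 = 000110101
→ OR → 101110101 = 373

373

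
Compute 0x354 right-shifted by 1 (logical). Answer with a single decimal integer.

0x354 = 1101010100
shift right by 1 → 0110101010 = 426
(equivalently, floor(852 / 2))

426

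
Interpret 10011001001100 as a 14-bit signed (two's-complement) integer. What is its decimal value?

pattern = 10011001001100 (MSB is 1 ⇒ negative)
Invert: 01100110110011, add 1 → 01100110110100 = 6580, so the value is -6580.
(Equivalently: 9804 - 2^14 = 9804 - 16384 = -6580.)

-6580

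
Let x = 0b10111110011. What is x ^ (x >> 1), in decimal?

x = 10111110011 = 1523
x>>1 = 01011111001
XOR  = 11100001010 = 1802
(x ^ (x >> 1) gives the standard binary-reflected Gray code of x.)

1802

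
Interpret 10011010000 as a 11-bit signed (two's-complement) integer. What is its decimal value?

pattern = 10011010000 (MSB is 1 ⇒ negative)
Invert: 01100101111, add 1 → 01100110000 = 816, so the value is -816.
(Equivalently: 1232 - 2^11 = 1232 - 2048 = -816.)

-816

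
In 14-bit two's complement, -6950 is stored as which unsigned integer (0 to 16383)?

6950 in 14 bits: 01101100100110
Invert: 10010011011001
Add 1:  10010011011010 = 9434
(Check: 2^14 - 6950 = 16384 - 6950 = 9434.)

9434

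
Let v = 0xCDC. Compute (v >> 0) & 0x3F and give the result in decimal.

28

v = 110011011100
Shift right by 0: 110011011100
Mask low 6 bits: 011100 = 28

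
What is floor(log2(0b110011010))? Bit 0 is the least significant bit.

0b110011010 = 110011010
The topmost 1 is at position 8 (since 2^8 = 256 ≤ 410 < 512).

8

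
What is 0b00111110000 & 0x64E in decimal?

a = 00111110000
0x64E = 11001001110
AND → 00001000000 = 64

64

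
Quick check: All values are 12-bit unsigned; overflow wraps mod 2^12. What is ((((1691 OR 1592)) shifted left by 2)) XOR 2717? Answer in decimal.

113

1691 = 011010011011
1592 = 011000111000
→ OR → 011010111011 = 1723
→ shifted left by 2 (mod 2^12) → 101011101100 = 2796
2717 = 101010011101
→ XOR → 000001110001 = 113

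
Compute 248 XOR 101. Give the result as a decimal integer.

248 = 11111000
101 = 01100101
XOR → 10011101 = 157

157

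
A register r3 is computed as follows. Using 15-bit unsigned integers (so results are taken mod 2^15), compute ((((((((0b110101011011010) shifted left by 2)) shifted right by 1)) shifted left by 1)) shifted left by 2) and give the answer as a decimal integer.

0b110101011011010 = 110101011011010
→ shifted left by 2 (mod 2^15) → 010101101101000 = 11112
→ shifted right by 1 → 001010110110100 = 5556
→ shifted left by 1 (mod 2^15) → 010101101101000 = 11112
→ shifted left by 2 (mod 2^15) → 010110110100000 = 11680

11680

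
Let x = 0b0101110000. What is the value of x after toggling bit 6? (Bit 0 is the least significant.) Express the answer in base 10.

304

x = 0101110000
bit 6 is currently 1; toggle it via x ^ (1 << 6) = x ^ 64
→ 0100110000 = 304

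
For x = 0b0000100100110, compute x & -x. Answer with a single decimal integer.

2

x = 100100110 = 294
-x (two's complement) = …011011010
AND   = 000000010 = 2
(x & -x isolates the lowest set bit of x.)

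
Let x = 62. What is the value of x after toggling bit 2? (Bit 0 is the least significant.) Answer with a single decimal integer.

58

x = 00000111110
bit 2 is currently 1; toggle it via x ^ (1 << 2) = x ^ 4
→ 00000111010 = 58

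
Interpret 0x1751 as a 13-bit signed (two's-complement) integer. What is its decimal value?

-2223

pattern = 1011101010001 (MSB is 1 ⇒ negative)
Invert: 0100010101110, add 1 → 0100010101111 = 2223, so the value is -2223.
(Equivalently: 5969 - 2^13 = 5969 - 8192 = -2223.)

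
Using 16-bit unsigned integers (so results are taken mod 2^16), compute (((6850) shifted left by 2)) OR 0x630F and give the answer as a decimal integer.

27407

6850 = 0001101011000010
→ shifted left by 2 (mod 2^16) → 0110101100001000 = 27400
0x630F = 0110001100001111
→ OR → 0110101100001111 = 27407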